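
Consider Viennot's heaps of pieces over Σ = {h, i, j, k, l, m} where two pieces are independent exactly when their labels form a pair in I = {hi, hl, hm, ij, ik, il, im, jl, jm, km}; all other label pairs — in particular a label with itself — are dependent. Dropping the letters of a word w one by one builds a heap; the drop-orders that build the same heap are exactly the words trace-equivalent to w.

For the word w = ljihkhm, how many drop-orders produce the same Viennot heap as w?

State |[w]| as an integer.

84

piece 0:l — minimal
piece 1:j — minimal
piece 2:i — minimal
piece 3:h rests on {1:j}
piece 4:k rests on {0:l, 3:h}
piece 5:h rests on {4:k}
piece 6:m rests on {0:l}
minimal pieces: {0:l, 1:j, 2:i}
ways to finish when only these pieces remain (= sum over removing one remaining piece with nothing left below it):
  1 left: {2}→1  {5}→1  {6}→1
  2 left: {2,5}→2  {2,6}→2  {4,5}→1  {5,6}→2
  3 left: {2,4,5}→3  {2,5,6}→6  {3,4,5}→1  {4,5,6}→3
  4 left: {0,4,5,6}→3  {1,3,4,5}→1  {2,3,4,5}→4  {2,4,5,6}→12  {3,4,5,6}→4
  5 left: {0,2,4,5,6}→15  {0,3,4,5,6}→7  {1,2,3,4,5}→5  {1,3,4,5,6}→5  {2,3,4,5,6}→20
  placing 0:l first → 30 extensions
  placing 1:j first → 42 extensions
  placing 2:i first → 12 extensions
total linear extensions = 84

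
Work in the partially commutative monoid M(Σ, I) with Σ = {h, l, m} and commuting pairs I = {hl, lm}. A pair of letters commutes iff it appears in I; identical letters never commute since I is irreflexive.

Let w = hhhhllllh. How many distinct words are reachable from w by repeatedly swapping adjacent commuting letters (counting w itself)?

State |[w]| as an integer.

drop 0:h onto floor
drop 1:h onto {0:h}
drop 2:h onto {1:h}
drop 3:h onto {2:h}
drop 4:l onto floor
drop 5:l onto {4:l}
drop 6:l onto {5:l}
drop 7:l onto {6:l}
drop 8:h onto {3:h}
ground layer = {0:h, 4:l}
drop-orders for the pieces not yet dropped (sum over which currently-grounded one goes next):
  1 to go: {7} 1  {8} 1
  2 to go: {3,8} 1  {6,7} 1  {7,8} 2
  3 to go: {2,3,8} 1  {3,7,8} 3  {5,6,7} 1  {6,7,8} 3
  4 to go: {1,2,3,8} 1  {2,3,7,8} 4  {3,6,7,8} 6  {4,5,6,7} 1  {5,6,7,8} 4
  5 to go: {0,1,2,3,8} 1  {1,2,3,7,8} 5  {2,3,6,7,8} 10  {3,5,6,7,8} 10  {4,5,6,7,8} 5
  6 to go: {0,1,2,3,7,8} 6  {1,2,3,6,7,8} 15  {2,3,5,6,7,8} 20  {3,4,5,6,7,8} 15
  7 to go: {0,1,2,3,6,7,8} 21  {1,2,3,5,6,7,8} 35  {2,3,4,5,6,7,8} 35
  if 0:h drops first: 70 orders
  if 4:l drops first: 56 orders
heap linearizations: 126

126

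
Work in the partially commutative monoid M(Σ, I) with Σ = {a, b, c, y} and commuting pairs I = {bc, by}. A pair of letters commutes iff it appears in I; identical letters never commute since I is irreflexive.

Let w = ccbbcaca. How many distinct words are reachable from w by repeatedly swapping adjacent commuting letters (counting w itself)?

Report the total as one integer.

piece 0:c — minimal
piece 1:c rests on {0:c}
piece 2:b — minimal
piece 3:b rests on {2:b}
piece 4:c rests on {1:c}
piece 5:a rests on {3:b, 4:c}
piece 6:c rests on {5:a}
piece 7:a rests on {6:c}
minimal pieces: {0:c, 2:b}
ways to finish when only these pieces remain (= sum over removing one remaining piece with nothing left below it):
  1 left: {7}→1
  2 left: {6,7}→1
  3 left: {5,6,7}→1
  4 left: {3,5,6,7}→1  {4,5,6,7}→1
  5 left: {1,4,5,6,7}→1  {2,3,5,6,7}→1  {3,4,5,6,7}→2
  6 left: {0,1,4,5,6,7}→1  {1,3,4,5,6,7}→3  {2,3,4,5,6,7}→3
  placing 0:c first → 6 extensions
  placing 2:b first → 4 extensions
total linear extensions = 10

10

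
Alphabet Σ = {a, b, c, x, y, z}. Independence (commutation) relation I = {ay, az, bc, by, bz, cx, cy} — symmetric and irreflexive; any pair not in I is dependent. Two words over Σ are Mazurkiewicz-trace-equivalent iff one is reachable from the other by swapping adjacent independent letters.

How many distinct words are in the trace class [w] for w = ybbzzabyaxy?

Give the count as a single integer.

126

#0=y has no predecessor
#1=b has no predecessor
#2=b depends on [1:b]
#3=z depends on [0:y]
#4=z depends on [3:z]
#5=a depends on [2:b]
#6=b depends on [5:a]
#7=y depends on [4:z]
#8=a depends on [6:b]
#9=x depends on [7:y, 8:a]
#10=y depends on [9:x]
sources: [0:y, 1:b]
N(rest) = Σ N(rest − s) over sources s of rest; N(one piece) = 1:
  size 1 → [10]=1
  size 2 → [9,10]=1
  size 3 → [7,9,10]=1  [8,9,10]=1
  size 4 → [4,7,9,10]=1  [6,8,9,10]=1  [7,8,9,10]=2
  size 5 → [3,4,7,9,10]=1  [4,7,8,9,10]=3  [5,6,8,9,10]=1  [6,7,8,9,10]=3
  size 6 → [0,3,4,7,9,10]=1  [2,5,6,8,9,10]=1  [3,4,7,8,9,10]=4  [4,6,7,8,9,10]=6  [5,6,7,8,9,10]=4
  size 7 → [0,3,4,7,8,9,10]=5  [1,2,5,6,8,9,10]=1  [2,5,6,7,8,9,10]=5  [3,4,6,7,8,9,10]=10  [4,5,6,7,8,9,10]=10
  size 8 → [0,3,4,6,7,8,9,10]=15  [1,2,5,6,7,8,9,10]=6  [2,4,5,6,7,8,9,10]=15  [3,4,5,6,7,8,9,10]=20
  size 9 → [0,3,4,5,6,7,8,9,10]=35  [1,2,4,5,6,7,8,9,10]=21  [2,3,4,5,6,7,8,9,10]=35
  first=0(y) contributes 56
  first=1(b) contributes 70
|[w]| = 126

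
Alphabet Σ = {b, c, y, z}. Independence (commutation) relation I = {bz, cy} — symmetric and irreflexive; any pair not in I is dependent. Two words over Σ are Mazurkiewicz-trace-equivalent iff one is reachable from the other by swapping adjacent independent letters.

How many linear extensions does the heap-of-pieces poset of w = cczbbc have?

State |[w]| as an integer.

3

#0=c has no predecessor
#1=c depends on [0:c]
#2=z depends on [1:c]
#3=b depends on [1:c]
#4=b depends on [3:b]
#5=c depends on [2:z, 4:b]
sources: [0:c]
N(rest) = Σ N(rest − s) over sources s of rest; N(one piece) = 1:
  size 1 → [5]=1
  size 2 → [2,5]=1  [4,5]=1
  size 3 → [2,4,5]=2  [3,4,5]=1
  size 4 → [2,3,4,5]=3
  first=0(c) contributes 3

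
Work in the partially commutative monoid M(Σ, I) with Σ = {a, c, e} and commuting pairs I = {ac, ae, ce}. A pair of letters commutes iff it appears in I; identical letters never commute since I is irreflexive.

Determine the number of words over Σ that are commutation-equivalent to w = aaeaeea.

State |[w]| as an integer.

35

drop 0:a onto floor
drop 1:a onto {0:a}
drop 2:e onto floor
drop 3:a onto {1:a}
drop 4:e onto {2:e}
drop 5:e onto {4:e}
drop 6:a onto {3:a}
ground layer = {0:a, 2:e}
drop-orders for the pieces not yet dropped (sum over which currently-grounded one goes next):
  1 to go: {5} 1  {6} 1
  2 to go: {3,6} 1  {4,5} 1  {5,6} 2
  3 to go: {1,3,6} 1  {2,4,5} 1  {3,5,6} 3  {4,5,6} 3
  4 to go: {0,1,3,6} 1  {1,3,5,6} 4  {2,4,5,6} 4  {3,4,5,6} 6
  5 to go: {0,1,3,5,6} 5  {1,3,4,5,6} 10  {2,3,4,5,6} 10
  if 0:a drops first: 20 orders
  if 2:e drops first: 15 orders
heap linearizations: 35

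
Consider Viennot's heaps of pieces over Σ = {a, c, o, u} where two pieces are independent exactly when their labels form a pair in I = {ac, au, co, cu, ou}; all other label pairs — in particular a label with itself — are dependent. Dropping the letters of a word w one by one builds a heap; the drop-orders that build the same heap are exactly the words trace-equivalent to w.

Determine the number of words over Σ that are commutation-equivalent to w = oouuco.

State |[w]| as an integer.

60

piece 0:o — minimal
piece 1:o rests on {0:o}
piece 2:u — minimal
piece 3:u rests on {2:u}
piece 4:c — minimal
piece 5:o rests on {1:o}
minimal pieces: {0:o, 2:u, 4:c}
ways to finish when only these pieces remain (= sum over removing one remaining piece with nothing left below it):
  1 left: {3}→1  {4}→1  {5}→1
  2 left: {1,5}→1  {2,3}→1  {3,4}→2  {3,5}→2  {4,5}→2
  3 left: {0,1,5}→1  {1,3,5}→3  {1,4,5}→3  {2,3,4}→3  {2,3,5}→3  {3,4,5}→6
  4 left: {0,1,3,5}→4  {0,1,4,5}→4  {1,2,3,5}→6  {1,3,4,5}→12  {2,3,4,5}→12
  placing 0:o first → 30 extensions
  placing 2:u first → 20 extensions
  placing 4:c first → 10 extensions
total linear extensions = 60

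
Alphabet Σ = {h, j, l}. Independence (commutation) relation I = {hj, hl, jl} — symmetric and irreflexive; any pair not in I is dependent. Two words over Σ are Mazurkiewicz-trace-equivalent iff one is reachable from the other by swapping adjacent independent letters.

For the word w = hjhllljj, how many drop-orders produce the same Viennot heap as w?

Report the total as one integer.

560

drop 0:h onto floor
drop 1:j onto floor
drop 2:h onto {0:h}
drop 3:l onto floor
drop 4:l onto {3:l}
drop 5:l onto {4:l}
drop 6:j onto {1:j}
drop 7:j onto {6:j}
ground layer = {0:h, 1:j, 3:l}
drop-orders for the pieces not yet dropped (sum over which currently-grounded one goes next):
  1 to go: {2} 1  {5} 1  {7} 1
  2 to go: {0,2} 1  {2,5} 2  {2,7} 2  {4,5} 1  {5,7} 2  {6,7} 1
  3 to go: {0,2,5} 3  {0,2,7} 3  {1,6,7} 1  {2,4,5} 3  {2,5,7} 6  {2,6,7} 3  {3,4,5} 1  {4,5,7} 3  {5,6,7} 3
  4 to go: {0,2,4,5} 6  {0,2,5,7} 12  {0,2,6,7} 6  {1,2,6,7} 4  {1,5,6,7} 4  {2,3,4,5} 4  {2,4,5,7} 12  {2,5,6,7} 12  {3,4,5,7} 4  {4,5,6,7} 6
  5 to go: {0,1,2,6,7} 10  {0,2,3,4,5} 10  {0,2,4,5,7} 30  {0,2,5,6,7} 30  {1,2,5,6,7} 20  {1,4,5,6,7} 10  {2,3,4,5,7} 20  {2,4,5,6,7} 30  {3,4,5,6,7} 10
  6 to go: {0,1,2,5,6,7} 60  {0,2,3,4,5,7} 60  {0,2,4,5,6,7} 90  {1,2,4,5,6,7} 60  {1,3,4,5,6,7} 20  {2,3,4,5,6,7} 60
  if 0:h drops first: 140 orders
  if 1:j drops first: 210 orders
  if 3:l drops first: 210 orders
heap linearizations: 560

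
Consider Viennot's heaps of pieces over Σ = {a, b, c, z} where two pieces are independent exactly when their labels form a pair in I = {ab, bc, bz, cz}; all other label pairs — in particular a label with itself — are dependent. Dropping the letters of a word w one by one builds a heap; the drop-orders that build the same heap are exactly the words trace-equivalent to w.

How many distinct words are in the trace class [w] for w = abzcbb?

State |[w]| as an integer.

#0=a has no predecessor
#1=b has no predecessor
#2=z depends on [0:a]
#3=c depends on [0:a]
#4=b depends on [1:b]
#5=b depends on [4:b]
sources: [0:a, 1:b]
N(rest) = Σ N(rest − s) over sources s of rest; N(one piece) = 1:
  size 1 → [2]=1  [3]=1  [5]=1
  size 2 → [2,3]=2  [2,5]=2  [3,5]=2  [4,5]=1
  size 3 → [0,2,3]=2  [1,4,5]=1  [2,3,5]=6  [2,4,5]=3  [3,4,5]=3
  size 4 → [0,2,3,5]=8  [1,2,4,5]=4  [1,3,4,5]=4  [2,3,4,5]=12
  first=0(a) contributes 20
  first=1(b) contributes 20
|[w]| = 40

40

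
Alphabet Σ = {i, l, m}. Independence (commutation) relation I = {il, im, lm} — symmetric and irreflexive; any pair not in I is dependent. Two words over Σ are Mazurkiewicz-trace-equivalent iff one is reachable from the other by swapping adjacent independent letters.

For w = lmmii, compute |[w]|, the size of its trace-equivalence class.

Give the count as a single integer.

0(l) covers ∅
1(m) covers ∅
2(m) covers 1:m
3(i) covers ∅
4(i) covers 3:i
floor of heap: 0:l, 1:m, 3:i
completions by unplaced set U, small U first (add the entries for U minus each lowest piece of U):
  |U|=1: {0}:1  {2}:1  {4}:1
  |U|=2: {0,2}:2  {0,4}:2  {1,2}:1  {2,4}:2  {3,4}:1
  |U|=3: {0,1,2}:3  {0,2,4}:6  {0,3,4}:3  {1,2,4}:3  {2,3,4}:3
  start at 0(l): 6
  start at 1(m): 12
  start at 3(i): 12
sum over floor = 30

30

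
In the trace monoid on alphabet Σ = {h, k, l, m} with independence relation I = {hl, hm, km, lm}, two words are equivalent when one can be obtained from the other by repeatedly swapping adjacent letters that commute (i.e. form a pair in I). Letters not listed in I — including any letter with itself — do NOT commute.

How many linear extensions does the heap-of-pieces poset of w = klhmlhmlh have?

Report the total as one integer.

0(k) covers ∅
1(l) covers 0:k
2(h) covers 0:k
3(m) covers ∅
4(l) covers 1:l
5(h) covers 2:h
6(m) covers 3:m
7(l) covers 4:l
8(h) covers 5:h
floor of heap: 0:k, 3:m
completions by unplaced set U, small U first (add the entries for U minus each lowest piece of U):
  |U|=1: {6}:1  {7}:1  {8}:1
  |U|=2: {3,6}:1  {4,7}:1  {5,8}:1  {6,7}:2  {6,8}:2  {7,8}:2
  |U|=3: {1,4,7}:1  {2,5,8}:1  {3,6,7}:3  {3,6,8}:3  {4,6,7}:3  {4,7,8}:3  {5,6,8}:3  {5,7,8}:3  {6,7,8}:6
  |U|=4: {1,4,6,7}:4  {1,4,7,8}:4  {2,5,6,8}:4  {2,5,7,8}:4  {3,4,6,7}:6  {3,5,6,8}:6  {3,6,7,8}:12  {4,5,7,8}:6  {4,6,7,8}:12  {5,6,7,8}:12
  |U|=5: {1,3,4,6,7}:10  {1,4,5,7,8}:10  {1,4,6,7,8}:20  {2,3,5,6,8}:10  {2,4,5,7,8}:10  {2,5,6,7,8}:20  {3,4,6,7,8}:30  {3,5,6,7,8}:30  {4,5,6,7,8}:30
  |U|=6: {1,2,4,5,7,8}:20  {1,3,4,6,7,8}:60  {1,4,5,6,7,8}:60  {2,3,5,6,7,8}:60  {2,4,5,6,7,8}:60  {3,4,5,6,7,8}:90
  |U|=7: {0,1,2,4,5,7,8}:20  {1,2,4,5,6,7,8}:140  {1,3,4,5,6,7,8}:210  {2,3,4,5,6,7,8}:210
  start at 0(k): 560
  start at 3(m): 160
sum over floor = 720

720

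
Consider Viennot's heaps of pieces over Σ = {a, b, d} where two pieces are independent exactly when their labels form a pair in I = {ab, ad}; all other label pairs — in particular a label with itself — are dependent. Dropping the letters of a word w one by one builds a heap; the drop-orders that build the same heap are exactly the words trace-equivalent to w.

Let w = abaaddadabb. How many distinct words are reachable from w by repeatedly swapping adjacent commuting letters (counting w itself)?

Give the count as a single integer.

0(a) covers ∅
1(b) covers ∅
2(a) covers 0:a
3(a) covers 2:a
4(d) covers 1:b
5(d) covers 4:d
6(a) covers 3:a
7(d) covers 5:d
8(a) covers 6:a
9(b) covers 7:d
10(b) covers 9:b
floor of heap: 0:a, 1:b
completions by unplaced set U, small U first (add the entries for U minus each lowest piece of U):
  |U|=1: {8}:1  {10}:1
  |U|=2: {6,8}:1  {8,10}:2  {9,10}:1
  |U|=3: {3,6,8}:1  {6,8,10}:3  {7,9,10}:1  {8,9,10}:3
  |U|=4: {2,3,6,8}:1  {3,6,8,10}:4  {5,7,9,10}:1  {6,8,9,10}:6  {7,8,9,10}:4
  |U|=5: {0,2,3,6,8}:1  {2,3,6,8,10}:5  {3,6,8,9,10}:10  {4,5,7,9,10}:1  {5,7,8,9,10}:5  {6,7,8,9,10}:10
  |U|=6: {0,2,3,6,8,10}:6  {1,4,5,7,9,10}:1  {2,3,6,8,9,10}:15  {3,6,7,8,9,10}:20  {4,5,7,8,9,10}:6  {5,6,7,8,9,10}:15
  |U|=7: {0,2,3,6,8,9,10}:21  {1,4,5,7,8,9,10}:7  {2,3,6,7,8,9,10}:35  {3,5,6,7,8,9,10}:35  {4,5,6,7,8,9,10}:21
  |U|=8: {0,2,3,6,7,8,9,10}:56  {1,4,5,6,7,8,9,10}:28  {2,3,5,6,7,8,9,10}:70  {3,4,5,6,7,8,9,10}:56
  |U|=9: {0,2,3,5,6,7,8,9,10}:126  {1,3,4,5,6,7,8,9,10}:84  {2,3,4,5,6,7,8,9,10}:126
  start at 0(a): 210
  start at 1(b): 252
sum over floor = 462

462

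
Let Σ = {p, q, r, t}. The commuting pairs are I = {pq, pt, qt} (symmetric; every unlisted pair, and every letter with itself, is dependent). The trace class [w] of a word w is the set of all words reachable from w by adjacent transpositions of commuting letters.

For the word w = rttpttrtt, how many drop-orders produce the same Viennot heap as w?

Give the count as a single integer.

piece 0:r — minimal
piece 1:t rests on {0:r}
piece 2:t rests on {1:t}
piece 3:p rests on {0:r}
piece 4:t rests on {2:t}
piece 5:t rests on {4:t}
piece 6:r rests on {3:p, 5:t}
piece 7:t rests on {6:r}
piece 8:t rests on {7:t}
minimal pieces: {0:r}
ways to finish when only these pieces remain (= sum over removing one remaining piece with nothing left below it):
  1 left: {8}→1
  2 left: {7,8}→1
  3 left: {6,7,8}→1
  4 left: {3,6,7,8}→1  {5,6,7,8}→1
  5 left: {3,5,6,7,8}→2  {4,5,6,7,8}→1
  6 left: {2,4,5,6,7,8}→1  {3,4,5,6,7,8}→3
  7 left: {1,2,4,5,6,7,8}→1  {2,3,4,5,6,7,8}→4
  placing 0:r first → 5 extensions

5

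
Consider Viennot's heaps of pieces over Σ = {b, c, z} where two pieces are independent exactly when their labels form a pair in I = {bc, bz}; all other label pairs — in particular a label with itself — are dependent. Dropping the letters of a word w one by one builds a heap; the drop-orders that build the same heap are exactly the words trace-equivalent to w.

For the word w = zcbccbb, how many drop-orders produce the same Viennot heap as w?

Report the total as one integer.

piece 0:z — minimal
piece 1:c rests on {0:z}
piece 2:b — minimal
piece 3:c rests on {1:c}
piece 4:c rests on {3:c}
piece 5:b rests on {2:b}
piece 6:b rests on {5:b}
minimal pieces: {0:z, 2:b}
ways to finish when only these pieces remain (= sum over removing one remaining piece with nothing left below it):
  1 left: {4}→1  {6}→1
  2 left: {3,4}→1  {4,6}→2  {5,6}→1
  3 left: {1,3,4}→1  {2,5,6}→1  {3,4,6}→3  {4,5,6}→3
  4 left: {0,1,3,4}→1  {1,3,4,6}→4  {2,4,5,6}→4  {3,4,5,6}→6
  5 left: {0,1,3,4,6}→5  {1,3,4,5,6}→10  {2,3,4,5,6}→10
  placing 0:z first → 20 extensions
  placing 2:b first → 15 extensions
total linear extensions = 35

35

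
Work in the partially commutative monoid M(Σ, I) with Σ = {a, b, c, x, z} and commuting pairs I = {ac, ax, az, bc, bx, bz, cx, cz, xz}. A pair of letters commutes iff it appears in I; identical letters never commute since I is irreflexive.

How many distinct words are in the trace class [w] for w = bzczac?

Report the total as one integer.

90

drop 0:b onto floor
drop 1:z onto floor
drop 2:c onto floor
drop 3:z onto {1:z}
drop 4:a onto {0:b}
drop 5:c onto {2:c}
ground layer = {0:b, 1:z, 2:c}
drop-orders for the pieces not yet dropped (sum over which currently-grounded one goes next):
  1 to go: {3} 1  {4} 1  {5} 1
  2 to go: {0,4} 1  {1,3} 1  {2,5} 1  {3,4} 2  {3,5} 2  {4,5} 2
  3 to go: {0,3,4} 3  {0,4,5} 3  {1,3,4} 3  {1,3,5} 3  {2,3,5} 3  {2,4,5} 3  {3,4,5} 6
  4 to go: {0,1,3,4} 6  {0,2,4,5} 6  {0,3,4,5} 12  {1,2,3,5} 6  {1,3,4,5} 12  {2,3,4,5} 12
  if 0:b drops first: 30 orders
  if 1:z drops first: 30 orders
  if 2:c drops first: 30 orders
heap linearizations: 90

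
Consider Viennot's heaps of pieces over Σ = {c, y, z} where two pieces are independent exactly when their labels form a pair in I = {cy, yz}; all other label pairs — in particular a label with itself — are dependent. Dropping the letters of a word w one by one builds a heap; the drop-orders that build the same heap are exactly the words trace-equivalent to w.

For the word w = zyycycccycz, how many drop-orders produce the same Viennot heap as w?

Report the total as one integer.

0(z) covers ∅
1(y) covers ∅
2(y) covers 1:y
3(c) covers 0:z
4(y) covers 2:y
5(c) covers 3:c
6(c) covers 5:c
7(c) covers 6:c
8(y) covers 4:y
9(c) covers 7:c
10(z) covers 9:c
floor of heap: 0:z, 1:y
completions by unplaced set U, small U first (add the entries for U minus each lowest piece of U):
  |U|=1: {8}:1  {10}:1
  |U|=2: {4,8}:1  {8,10}:2  {9,10}:1
  |U|=3: {2,4,8}:1  {4,8,10}:3  {7,9,10}:1  {8,9,10}:3
  |U|=4: {1,2,4,8}:1  {2,4,8,10}:4  {4,8,9,10}:6  {6,7,9,10}:1  {7,8,9,10}:4
  |U|=5: {1,2,4,8,10}:5  {2,4,8,9,10}:10  {4,7,8,9,10}:10  {5,6,7,9,10}:1  {6,7,8,9,10}:5
  |U|=6: {1,2,4,8,9,10}:15  {2,4,7,8,9,10}:20  {3,5,6,7,9,10}:1  {4,6,7,8,9,10}:15  {5,6,7,8,9,10}:6
  |U|=7: {0,3,5,6,7,9,10}:1  {1,2,4,7,8,9,10}:35  {2,4,6,7,8,9,10}:35  {3,5,6,7,8,9,10}:7  {4,5,6,7,8,9,10}:21
  |U|=8: {0,3,5,6,7,8,9,10}:8  {1,2,4,6,7,8,9,10}:70  {2,4,5,6,7,8,9,10}:56  {3,4,5,6,7,8,9,10}:28
  |U|=9: {0,3,4,5,6,7,8,9,10}:36  {1,2,4,5,6,7,8,9,10}:126  {2,3,4,5,6,7,8,9,10}:84
  start at 0(z): 210
  start at 1(y): 120
sum over floor = 330

330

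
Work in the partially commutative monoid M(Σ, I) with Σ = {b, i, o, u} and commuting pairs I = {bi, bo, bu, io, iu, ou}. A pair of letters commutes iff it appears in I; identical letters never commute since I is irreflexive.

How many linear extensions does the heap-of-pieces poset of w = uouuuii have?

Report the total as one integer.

drop 0:u onto floor
drop 1:o onto floor
drop 2:u onto {0:u}
drop 3:u onto {2:u}
drop 4:u onto {3:u}
drop 5:i onto floor
drop 6:i onto {5:i}
ground layer = {0:u, 1:o, 5:i}
drop-orders for the pieces not yet dropped (sum over which currently-grounded one goes next):
  1 to go: {1} 1  {4} 1  {6} 1
  2 to go: {1,4} 2  {1,6} 2  {3,4} 1  {4,6} 2  {5,6} 1
  3 to go: {1,3,4} 3  {1,4,6} 6  {1,5,6} 3  {2,3,4} 1  {3,4,6} 3  {4,5,6} 3
  4 to go: {0,2,3,4} 1  {1,2,3,4} 4  {1,3,4,6} 12  {1,4,5,6} 12  {2,3,4,6} 4  {3,4,5,6} 6
  5 to go: {0,1,2,3,4} 5  {0,2,3,4,6} 5  {1,2,3,4,6} 20  {1,3,4,5,6} 30  {2,3,4,5,6} 10
  if 0:u drops first: 60 orders
  if 1:o drops first: 15 orders
  if 5:i drops first: 30 orders
heap linearizations: 105

105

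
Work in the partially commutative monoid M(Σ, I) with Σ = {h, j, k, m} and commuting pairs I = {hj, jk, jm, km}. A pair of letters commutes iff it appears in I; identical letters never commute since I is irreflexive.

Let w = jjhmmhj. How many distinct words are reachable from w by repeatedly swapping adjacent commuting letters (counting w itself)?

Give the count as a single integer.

piece 0:j — minimal
piece 1:j rests on {0:j}
piece 2:h — minimal
piece 3:m rests on {2:h}
piece 4:m rests on {3:m}
piece 5:h rests on {4:m}
piece 6:j rests on {1:j}
minimal pieces: {0:j, 2:h}
ways to finish when only these pieces remain (= sum over removing one remaining piece with nothing left below it):
  1 left: {5}→1  {6}→1
  2 left: {1,6}→1  {4,5}→1  {5,6}→2
  3 left: {0,1,6}→1  {1,5,6}→3  {3,4,5}→1  {4,5,6}→3
  4 left: {0,1,5,6}→4  {1,4,5,6}→6  {2,3,4,5}→1  {3,4,5,6}→4
  5 left: {0,1,4,5,6}→10  {1,3,4,5,6}→10  {2,3,4,5,6}→5
  placing 0:j first → 15 extensions
  placing 2:h first → 20 extensions
total linear extensions = 35

35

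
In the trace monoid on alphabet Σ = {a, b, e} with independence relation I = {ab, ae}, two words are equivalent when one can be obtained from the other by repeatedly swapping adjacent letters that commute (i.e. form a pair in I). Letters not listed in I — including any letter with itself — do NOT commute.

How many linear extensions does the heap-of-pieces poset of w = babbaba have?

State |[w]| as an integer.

#0=b has no predecessor
#1=a has no predecessor
#2=b depends on [0:b]
#3=b depends on [2:b]
#4=a depends on [1:a]
#5=b depends on [3:b]
#6=a depends on [4:a]
sources: [0:b, 1:a]
N(rest) = Σ N(rest − s) over sources s of rest; N(one piece) = 1:
  size 1 → [5]=1  [6]=1
  size 2 → [3,5]=1  [4,6]=1  [5,6]=2
  size 3 → [1,4,6]=1  [2,3,5]=1  [3,5,6]=3  [4,5,6]=3
  size 4 → [0,2,3,5]=1  [1,4,5,6]=4  [2,3,5,6]=4  [3,4,5,6]=6
  size 5 → [0,2,3,5,6]=5  [1,3,4,5,6]=10  [2,3,4,5,6]=10
  first=0(b) contributes 20
  first=1(a) contributes 15
|[w]| = 35

35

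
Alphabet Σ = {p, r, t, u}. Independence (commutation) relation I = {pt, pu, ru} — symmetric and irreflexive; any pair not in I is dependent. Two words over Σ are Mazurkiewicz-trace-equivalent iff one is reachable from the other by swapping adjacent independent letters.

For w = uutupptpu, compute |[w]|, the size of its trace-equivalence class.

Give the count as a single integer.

piece 0:u — minimal
piece 1:u rests on {0:u}
piece 2:t rests on {1:u}
piece 3:u rests on {2:t}
piece 4:p — minimal
piece 5:p rests on {4:p}
piece 6:t rests on {3:u}
piece 7:p rests on {5:p}
piece 8:u rests on {6:t}
minimal pieces: {0:u, 4:p}
ways to finish when only these pieces remain (= sum over removing one remaining piece with nothing left below it):
  1 left: {7}→1  {8}→1
  2 left: {5,7}→1  {6,8}→1  {7,8}→2
  3 left: {3,6,8}→1  {4,5,7}→1  {5,7,8}→3  {6,7,8}→3
  4 left: {2,3,6,8}→1  {3,6,7,8}→4  {4,5,7,8}→4  {5,6,7,8}→6
  5 left: {1,2,3,6,8}→1  {2,3,6,7,8}→5  {3,5,6,7,8}→10  {4,5,6,7,8}→10
  6 left: {0,1,2,3,6,8}→1  {1,2,3,6,7,8}→6  {2,3,5,6,7,8}→15  {3,4,5,6,7,8}→20
  7 left: {0,1,2,3,6,7,8}→7  {1,2,3,5,6,7,8}→21  {2,3,4,5,6,7,8}→35
  placing 0:u first → 56 extensions
  placing 4:p first → 28 extensions
total linear extensions = 84

84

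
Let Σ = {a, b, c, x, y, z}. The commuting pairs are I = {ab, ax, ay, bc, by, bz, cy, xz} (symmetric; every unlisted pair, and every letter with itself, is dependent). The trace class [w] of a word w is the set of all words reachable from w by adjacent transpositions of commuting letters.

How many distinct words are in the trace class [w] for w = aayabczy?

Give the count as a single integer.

40

#0=a has no predecessor
#1=a depends on [0:a]
#2=y has no predecessor
#3=a depends on [1:a]
#4=b has no predecessor
#5=c depends on [3:a]
#6=z depends on [2:y, 5:c]
#7=y depends on [6:z]
sources: [0:a, 2:y, 4:b]
N(rest) = Σ N(rest − s) over sources s of rest; N(one piece) = 1:
  size 1 → [4]=1  [7]=1
  size 2 → [4,7]=2  [6,7]=1
  size 3 → [2,6,7]=1  [4,6,7]=3  [5,6,7]=1
  size 4 → [2,4,6,7]=4  [2,5,6,7]=2  [3,5,6,7]=1  [4,5,6,7]=4
  size 5 → [1,3,5,6,7]=1  [2,3,5,6,7]=3  [2,4,5,6,7]=10  [3,4,5,6,7]=5
  size 6 → [0,1,3,5,6,7]=1  [1,2,3,5,6,7]=4  [1,3,4,5,6,7]=6  [2,3,4,5,6,7]=18
  first=0(a) contributes 28
  first=2(y) contributes 7
  first=4(b) contributes 5
|[w]| = 40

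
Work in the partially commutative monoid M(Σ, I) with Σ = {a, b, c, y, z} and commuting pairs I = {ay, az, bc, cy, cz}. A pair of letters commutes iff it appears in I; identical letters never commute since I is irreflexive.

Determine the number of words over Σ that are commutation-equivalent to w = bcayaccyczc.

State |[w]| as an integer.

204

drop 0:b onto floor
drop 1:c onto floor
drop 2:a onto {0:b, 1:c}
drop 3:y onto {0:b}
drop 4:a onto {2:a}
drop 5:c onto {4:a}
drop 6:c onto {5:c}
drop 7:y onto {3:y}
drop 8:c onto {6:c}
drop 9:z onto {7:y}
drop 10:c onto {8:c}
ground layer = {0:b, 1:c}
drop-orders for the pieces not yet dropped (sum over which currently-grounded one goes next):
  1 to go: {9} 1  {10} 1
  2 to go: {7,9} 1  {8,10} 1  {9,10} 2
  3 to go: {3,7,9} 1  {6,8,10} 1  {7,9,10} 3  {8,9,10} 3
  4 to go: {3,7,9,10} 4  {5,6,8,10} 1  {6,8,9,10} 4  {7,8,9,10} 6
  5 to go: {3,7,8,9,10} 10  {4,5,6,8,10} 1  {5,6,8,9,10} 5  {6,7,8,9,10} 10
  6 to go: {2,4,5,6,8,10} 1  {3,6,7,8,9,10} 20  {4,5,6,8,9,10} 6  {5,6,7,8,9,10} 15
  7 to go: {1,2,4,5,6,8,10} 1  {2,4,5,6,8,9,10} 7  {3,5,6,7,8,9,10} 35  {4,5,6,7,8,9,10} 21
  8 to go: {1,2,4,5,6,8,9,10} 8  {2,4,5,6,7,8,9,10} 28  {3,4,5,6,7,8,9,10} 56
  9 to go: {1,2,4,5,6,7,8,9,10} 36  {2,3,4,5,6,7,8,9,10} 84
  if 0:b drops first: 120 orders
  if 1:c drops first: 84 orders
heap linearizations: 204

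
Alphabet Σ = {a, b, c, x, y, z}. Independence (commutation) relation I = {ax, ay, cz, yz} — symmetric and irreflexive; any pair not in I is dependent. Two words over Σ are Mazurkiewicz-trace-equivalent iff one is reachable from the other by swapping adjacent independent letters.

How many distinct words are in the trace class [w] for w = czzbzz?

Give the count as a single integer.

3

#0=c has no predecessor
#1=z has no predecessor
#2=z depends on [1:z]
#3=b depends on [0:c, 2:z]
#4=z depends on [3:b]
#5=z depends on [4:z]
sources: [0:c, 1:z]
N(rest) = Σ N(rest − s) over sources s of rest; N(one piece) = 1:
  size 1 → [5]=1
  size 2 → [4,5]=1
  size 3 → [3,4,5]=1
  size 4 → [0,3,4,5]=1  [2,3,4,5]=1
  first=0(c) contributes 1
  first=1(z) contributes 2
|[w]| = 3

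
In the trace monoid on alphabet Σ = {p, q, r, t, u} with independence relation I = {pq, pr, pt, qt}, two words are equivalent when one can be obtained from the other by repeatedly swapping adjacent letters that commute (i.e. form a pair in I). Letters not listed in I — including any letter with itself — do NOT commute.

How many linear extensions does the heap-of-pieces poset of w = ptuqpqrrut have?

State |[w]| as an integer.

drop 0:p onto floor
drop 1:t onto floor
drop 2:u onto {0:p, 1:t}
drop 3:q onto {2:u}
drop 4:p onto {2:u}
drop 5:q onto {3:q}
drop 6:r onto {5:q}
drop 7:r onto {6:r}
drop 8:u onto {4:p, 7:r}
drop 9:t onto {8:u}
ground layer = {0:p, 1:t}
drop-orders for the pieces not yet dropped (sum over which currently-grounded one goes next):
  1 to go: {9} 1
  2 to go: {8,9} 1
  3 to go: {4,8,9} 1  {7,8,9} 1
  4 to go: {4,7,8,9} 2  {6,7,8,9} 1
  5 to go: {4,6,7,8,9} 3  {5,6,7,8,9} 1
  6 to go: {3,5,6,7,8,9} 1  {4,5,6,7,8,9} 4
  7 to go: {3,4,5,6,7,8,9} 5
  8 to go: {2,3,4,5,6,7,8,9} 5
  if 0:p drops first: 5 orders
  if 1:t drops first: 5 orders
heap linearizations: 10

10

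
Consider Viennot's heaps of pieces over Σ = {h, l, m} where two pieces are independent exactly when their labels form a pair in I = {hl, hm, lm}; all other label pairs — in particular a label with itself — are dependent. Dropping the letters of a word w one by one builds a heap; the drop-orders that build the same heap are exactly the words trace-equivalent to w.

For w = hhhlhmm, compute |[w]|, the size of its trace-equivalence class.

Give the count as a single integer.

#0=h has no predecessor
#1=h depends on [0:h]
#2=h depends on [1:h]
#3=l has no predecessor
#4=h depends on [2:h]
#5=m has no predecessor
#6=m depends on [5:m]
sources: [0:h, 3:l, 5:m]
N(rest) = Σ N(rest − s) over sources s of rest; N(one piece) = 1:
  size 1 → [3]=1  [4]=1  [6]=1
  size 2 → [2,4]=1  [3,4]=2  [3,6]=2  [4,6]=2  [5,6]=1
  size 3 → [1,2,4]=1  [2,3,4]=3  [2,4,6]=3  [3,4,6]=6  [3,5,6]=3  [4,5,6]=3
  size 4 → [0,1,2,4]=1  [1,2,3,4]=4  [1,2,4,6]=4  [2,3,4,6]=12  [2,4,5,6]=6  [3,4,5,6]=12
  size 5 → [0,1,2,3,4]=5  [0,1,2,4,6]=5  [1,2,3,4,6]=20  [1,2,4,5,6]=10  [2,3,4,5,6]=30
  first=0(h) contributes 60
  first=3(l) contributes 15
  first=5(m) contributes 30
|[w]| = 105

105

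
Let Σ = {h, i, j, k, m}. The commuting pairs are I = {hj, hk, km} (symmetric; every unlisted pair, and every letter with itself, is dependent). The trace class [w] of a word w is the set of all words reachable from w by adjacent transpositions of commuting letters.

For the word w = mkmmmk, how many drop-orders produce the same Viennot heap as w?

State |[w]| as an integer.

15

piece 0:m — minimal
piece 1:k — minimal
piece 2:m rests on {0:m}
piece 3:m rests on {2:m}
piece 4:m rests on {3:m}
piece 5:k rests on {1:k}
minimal pieces: {0:m, 1:k}
ways to finish when only these pieces remain (= sum over removing one remaining piece with nothing left below it):
  1 left: {4}→1  {5}→1
  2 left: {1,5}→1  {3,4}→1  {4,5}→2
  3 left: {1,4,5}→3  {2,3,4}→1  {3,4,5}→3
  4 left: {0,2,3,4}→1  {1,3,4,5}→6  {2,3,4,5}→4
  placing 0:m first → 10 extensions
  placing 1:k first → 5 extensions
total linear extensions = 15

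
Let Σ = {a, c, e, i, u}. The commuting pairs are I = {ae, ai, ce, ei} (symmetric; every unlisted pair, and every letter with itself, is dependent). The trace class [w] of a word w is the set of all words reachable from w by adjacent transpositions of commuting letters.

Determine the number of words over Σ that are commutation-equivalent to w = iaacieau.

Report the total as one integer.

42

drop 0:i onto floor
drop 1:a onto floor
drop 2:a onto {1:a}
drop 3:c onto {0:i, 2:a}
drop 4:i onto {3:c}
drop 5:e onto floor
drop 6:a onto {3:c}
drop 7:u onto {4:i, 5:e, 6:a}
ground layer = {0:i, 1:a, 5:e}
drop-orders for the pieces not yet dropped (sum over which currently-grounded one goes next):
  1 to go: {7} 1
  2 to go: {4,7} 1  {5,7} 1  {6,7} 1
  3 to go: {4,5,7} 2  {4,6,7} 2  {5,6,7} 2
  4 to go: {3,4,6,7} 2  {4,5,6,7} 6
  5 to go: {0,3,4,6,7} 2  {2,3,4,6,7} 2  {3,4,5,6,7} 8
  6 to go: {0,2,3,4,6,7} 4  {0,3,4,5,6,7} 10  {1,2,3,4,6,7} 2  {2,3,4,5,6,7} 10
  if 0:i drops first: 12 orders
  if 1:a drops first: 24 orders
  if 5:e drops first: 6 orders
heap linearizations: 42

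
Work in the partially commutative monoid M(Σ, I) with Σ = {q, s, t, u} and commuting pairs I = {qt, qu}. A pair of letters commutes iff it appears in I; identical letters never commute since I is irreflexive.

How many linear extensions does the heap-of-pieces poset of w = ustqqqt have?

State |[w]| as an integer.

piece 0:u — minimal
piece 1:s rests on {0:u}
piece 2:t rests on {1:s}
piece 3:q rests on {1:s}
piece 4:q rests on {3:q}
piece 5:q rests on {4:q}
piece 6:t rests on {2:t}
minimal pieces: {0:u}
ways to finish when only these pieces remain (= sum over removing one remaining piece with nothing left below it):
  1 left: {5}→1  {6}→1
  2 left: {2,6}→1  {4,5}→1  {5,6}→2
  3 left: {2,5,6}→3  {3,4,5}→1  {4,5,6}→3
  4 left: {2,4,5,6}→6  {3,4,5,6}→4
  5 left: {2,3,4,5,6}→10
  placing 0:u first → 10 extensions

10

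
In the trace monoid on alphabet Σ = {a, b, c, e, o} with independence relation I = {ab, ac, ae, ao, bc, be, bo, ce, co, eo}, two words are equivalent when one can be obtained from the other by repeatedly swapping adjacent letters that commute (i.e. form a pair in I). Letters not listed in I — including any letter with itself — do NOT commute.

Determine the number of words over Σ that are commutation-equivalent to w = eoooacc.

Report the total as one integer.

420

0(e) covers ∅
1(o) covers ∅
2(o) covers 1:o
3(o) covers 2:o
4(a) covers ∅
5(c) covers ∅
6(c) covers 5:c
floor of heap: 0:e, 1:o, 4:a, 5:c
completions by unplaced set U, small U first (add the entries for U minus each lowest piece of U):
  |U|=1: {0}:1  {3}:1  {4}:1  {6}:1
  |U|=2: {0,3}:2  {0,4}:2  {0,6}:2  {2,3}:1  {3,4}:2  {3,6}:2  {4,6}:2  {5,6}:1
  |U|=3: {0,2,3}:3  {0,3,4}:6  {0,3,6}:6  {0,4,6}:6  {0,5,6}:3  {1,2,3}:1  {2,3,4}:3  {2,3,6}:3  {3,4,6}:6  {3,5,6}:3  {4,5,6}:3
  |U|=4: {0,1,2,3}:4  {0,2,3,4}:12  {0,2,3,6}:12  {0,3,4,6}:24  {0,3,5,6}:12  {0,4,5,6}:12  {1,2,3,4}:4  {1,2,3,6}:4  {2,3,4,6}:12  {2,3,5,6}:6  {3,4,5,6}:12
  |U|=5: {0,1,2,3,4}:20  {0,1,2,3,6}:20  {0,2,3,4,6}:60  {0,2,3,5,6}:30  {0,3,4,5,6}:60  {1,2,3,4,6}:20  {1,2,3,5,6}:10  {2,3,4,5,6}:30
  start at 0(e): 60
  start at 1(o): 180
  start at 4(a): 60
  start at 5(c): 120
sum over floor = 420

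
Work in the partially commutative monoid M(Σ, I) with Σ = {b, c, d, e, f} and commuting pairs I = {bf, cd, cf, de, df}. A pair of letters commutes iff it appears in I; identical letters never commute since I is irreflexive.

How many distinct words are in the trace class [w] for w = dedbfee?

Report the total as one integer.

drop 0:d onto floor
drop 1:e onto floor
drop 2:d onto {0:d}
drop 3:b onto {1:e, 2:d}
drop 4:f onto {1:e}
drop 5:e onto {3:b, 4:f}
drop 6:e onto {5:e}
ground layer = {0:d, 1:e}
drop-orders for the pieces not yet dropped (sum over which currently-grounded one goes next):
  1 to go: {6} 1
  2 to go: {5,6} 1
  3 to go: {3,5,6} 1  {4,5,6} 1
  4 to go: {2,3,5,6} 1  {3,4,5,6} 2
  5 to go: {0,2,3,5,6} 1  {1,3,4,5,6} 2  {2,3,4,5,6} 3
  if 0:d drops first: 5 orders
  if 1:e drops first: 4 orders
heap linearizations: 9

9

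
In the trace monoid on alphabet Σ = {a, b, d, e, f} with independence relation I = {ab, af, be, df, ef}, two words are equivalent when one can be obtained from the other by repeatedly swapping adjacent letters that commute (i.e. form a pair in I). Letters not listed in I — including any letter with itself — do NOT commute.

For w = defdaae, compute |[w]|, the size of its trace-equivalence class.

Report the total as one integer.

7

0(d) covers ∅
1(e) covers 0:d
2(f) covers ∅
3(d) covers 1:e
4(a) covers 3:d
5(a) covers 4:a
6(e) covers 5:a
floor of heap: 0:d, 2:f
completions by unplaced set U, small U first (add the entries for U minus each lowest piece of U):
  |U|=1: {2}:1  {6}:1
  |U|=2: {2,6}:2  {5,6}:1
  |U|=3: {2,5,6}:3  {4,5,6}:1
  |U|=4: {2,4,5,6}:4  {3,4,5,6}:1
  |U|=5: {1,3,4,5,6}:1  {2,3,4,5,6}:5
  start at 0(d): 6
  start at 2(f): 1
sum over floor = 7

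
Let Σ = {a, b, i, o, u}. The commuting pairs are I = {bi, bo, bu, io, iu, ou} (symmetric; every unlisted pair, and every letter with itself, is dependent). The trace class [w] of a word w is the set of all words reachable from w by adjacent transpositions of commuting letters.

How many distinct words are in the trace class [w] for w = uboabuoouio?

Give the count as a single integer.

2520

0(u) covers ∅
1(b) covers ∅
2(o) covers ∅
3(a) covers 0:u, 1:b, 2:o
4(b) covers 3:a
5(u) covers 3:a
6(o) covers 3:a
7(o) covers 6:o
8(u) covers 5:u
9(i) covers 3:a
10(o) covers 7:o
floor of heap: 0:u, 1:b, 2:o
completions by unplaced set U, small U first (add the entries for U minus each lowest piece of U):
  |U|=1: {4}:1  {8}:1  {9}:1  {10}:1
  |U|=2: {4,8}:2  {4,9}:2  {4,10}:2  {5,8}:1  {7,10}:1  {8,9}:2  {8,10}:2  {9,10}:2
  |U|=3: {4,5,8}:3  {4,7,10}:3  {4,8,9}:6  {4,8,10}:6  {4,9,10}:6  {5,8,9}:3  {5,8,10}:3  {6,7,10}:1  {7,8,10}:3  {7,9,10}:3  {8,9,10}:6
  |U|=4: {4,5,8,9}:12  {4,5,8,10}:12  {4,6,7,10}:4  {4,7,8,10}:12  {4,7,9,10}:12  {4,8,9,10}:24  {5,7,8,10}:6  {5,8,9,10}:12  {6,7,8,10}:4  {6,7,9,10}:4  {7,8,9,10}:12
  |U|=5: {4,5,7,8,10}:30  {4,5,8,9,10}:60  {4,6,7,8,10}:20  {4,6,7,9,10}:20  {4,7,8,9,10}:60  {5,6,7,8,10}:10  {5,7,8,9,10}:30  {6,7,8,9,10}:20
  |U|=6: {4,5,6,7,8,10}:60  {4,5,7,8,9,10}:180  {4,6,7,8,9,10}:120  {5,6,7,8,9,10}:60
  |U|=7: {4,5,6,7,8,9,10}:420
  |U|=8: {3,4,5,6,7,8,9,10}:420
  |U|=9: {0,3,4,5,6,7,8,9,10}:420  {1,3,4,5,6,7,8,9,10}:420  {2,3,4,5,6,7,8,9,10}:420
  start at 0(u): 840
  start at 1(b): 840
  start at 2(o): 840
sum over floor = 2520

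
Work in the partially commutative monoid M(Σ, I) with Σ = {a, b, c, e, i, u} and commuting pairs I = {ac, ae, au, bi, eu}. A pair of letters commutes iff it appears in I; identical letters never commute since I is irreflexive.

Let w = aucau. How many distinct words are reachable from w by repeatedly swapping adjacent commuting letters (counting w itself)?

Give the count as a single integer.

10

0(a) covers ∅
1(u) covers ∅
2(c) covers 1:u
3(a) covers 0:a
4(u) covers 2:c
floor of heap: 0:a, 1:u
completions by unplaced set U, small U first (add the entries for U minus each lowest piece of U):
  |U|=1: {3}:1  {4}:1
  |U|=2: {0,3}:1  {2,4}:1  {3,4}:2
  |U|=3: {0,3,4}:3  {1,2,4}:1  {2,3,4}:3
  start at 0(a): 4
  start at 1(u): 6
sum over floor = 10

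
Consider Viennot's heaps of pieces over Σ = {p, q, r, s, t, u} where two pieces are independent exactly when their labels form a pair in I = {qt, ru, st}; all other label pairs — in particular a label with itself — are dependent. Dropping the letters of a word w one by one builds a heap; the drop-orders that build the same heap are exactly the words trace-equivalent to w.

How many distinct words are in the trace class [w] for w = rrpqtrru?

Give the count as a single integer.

0(r) covers ∅
1(r) covers 0:r
2(p) covers 1:r
3(q) covers 2:p
4(t) covers 2:p
5(r) covers 3:q, 4:t
6(r) covers 5:r
7(u) covers 3:q, 4:t
floor of heap: 0:r
completions by unplaced set U, small U first (add the entries for U minus each lowest piece of U):
  |U|=1: {6}:1  {7}:1
  |U|=2: {5,6}:1  {6,7}:2
  |U|=3: {5,6,7}:3
  |U|=4: {3,5,6,7}:3  {4,5,6,7}:3
  |U|=5: {3,4,5,6,7}:6
  |U|=6: {2,3,4,5,6,7}:6
  start at 0(r): 6

6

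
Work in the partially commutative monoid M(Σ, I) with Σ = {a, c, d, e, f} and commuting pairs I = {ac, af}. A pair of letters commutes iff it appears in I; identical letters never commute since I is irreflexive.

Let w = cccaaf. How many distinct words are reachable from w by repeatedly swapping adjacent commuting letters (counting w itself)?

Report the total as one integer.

0(c) covers ∅
1(c) covers 0:c
2(c) covers 1:c
3(a) covers ∅
4(a) covers 3:a
5(f) covers 2:c
floor of heap: 0:c, 3:a
completions by unplaced set U, small U first (add the entries for U minus each lowest piece of U):
  |U|=1: {4}:1  {5}:1
  |U|=2: {2,5}:1  {3,4}:1  {4,5}:2
  |U|=3: {1,2,5}:1  {2,4,5}:3  {3,4,5}:3
  |U|=4: {0,1,2,5}:1  {1,2,4,5}:4  {2,3,4,5}:6
  start at 0(c): 10
  start at 3(a): 5
sum over floor = 15

15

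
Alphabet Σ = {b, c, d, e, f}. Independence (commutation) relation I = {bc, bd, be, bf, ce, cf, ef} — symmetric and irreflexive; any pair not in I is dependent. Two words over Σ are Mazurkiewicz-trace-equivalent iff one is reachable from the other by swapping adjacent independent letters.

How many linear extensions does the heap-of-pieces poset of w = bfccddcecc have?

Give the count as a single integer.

piece 0:b — minimal
piece 1:f — minimal
piece 2:c — minimal
piece 3:c rests on {2:c}
piece 4:d rests on {1:f, 3:c}
piece 5:d rests on {4:d}
piece 6:c rests on {5:d}
piece 7:e rests on {5:d}
piece 8:c rests on {6:c}
piece 9:c rests on {8:c}
minimal pieces: {0:b, 1:f, 2:c}
ways to finish when only these pieces remain (= sum over removing one remaining piece with nothing left below it):
  1 left: {0}→1  {7}→1  {9}→1
  2 left: {0,7}→2  {0,9}→2  {7,9}→2  {8,9}→1
  3 left: {0,7,9}→6  {0,8,9}→3  {6,8,9}→1  {7,8,9}→3
  4 left: {0,6,8,9}→4  {0,7,8,9}→12  {6,7,8,9}→4
  5 left: {0,6,7,8,9}→20  {5,6,7,8,9}→4
  6 left: {0,5,6,7,8,9}→24  {4,5,6,7,8,9}→4
  7 left: {0,4,5,6,7,8,9}→28  {1,4,5,6,7,8,9}→4  {3,4,5,6,7,8,9}→4
  8 left: {0,1,4,5,6,7,8,9}→32  {0,3,4,5,6,7,8,9}→32  {1,3,4,5,6,7,8,9}→8  {2,3,4,5,6,7,8,9}→4
  placing 0:b first → 12 extensions
  placing 1:f first → 36 extensions
  placing 2:c first → 72 extensions
total linear extensions = 120

120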